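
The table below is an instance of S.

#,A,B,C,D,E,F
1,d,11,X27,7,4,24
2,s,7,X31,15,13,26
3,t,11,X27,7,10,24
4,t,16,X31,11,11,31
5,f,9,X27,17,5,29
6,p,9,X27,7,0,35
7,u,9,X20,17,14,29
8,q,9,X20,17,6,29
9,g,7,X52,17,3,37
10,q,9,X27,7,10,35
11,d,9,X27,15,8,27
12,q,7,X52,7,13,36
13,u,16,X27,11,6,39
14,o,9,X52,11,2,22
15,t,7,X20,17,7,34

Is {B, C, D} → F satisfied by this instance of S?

Yes

(B=11, C=X27, D=7): rows 1, 3 → F = 24, 24 ✓
(B=7, C=X31, D=15): row 2 → F = 26 ✓
(B=16, C=X31, D=11): row 4 → F = 31 ✓
(B=9, C=X27, D=17): row 5 → F = 29 ✓
(B=9, C=X27, D=7): rows 6, 10 → F = 35, 35 ✓
(B=9, C=X20, D=17): rows 7, 8 → F = 29, 29 ✓
(B=7, C=X52, D=17): row 9 → F = 37 ✓
(B=9, C=X27, D=15): row 11 → F = 27 ✓
(B=7, C=X52, D=7): row 12 → F = 36 ✓
(B=16, C=X27, D=11): row 13 → F = 39 ✓
(B=9, C=X52, D=11): row 14 → F = 22 ✓
(B=7, C=X20, D=17): row 15 → F = 34 ✓
Every {B, C, D} value is associated with a single F value, so {B, C, D} → F holds.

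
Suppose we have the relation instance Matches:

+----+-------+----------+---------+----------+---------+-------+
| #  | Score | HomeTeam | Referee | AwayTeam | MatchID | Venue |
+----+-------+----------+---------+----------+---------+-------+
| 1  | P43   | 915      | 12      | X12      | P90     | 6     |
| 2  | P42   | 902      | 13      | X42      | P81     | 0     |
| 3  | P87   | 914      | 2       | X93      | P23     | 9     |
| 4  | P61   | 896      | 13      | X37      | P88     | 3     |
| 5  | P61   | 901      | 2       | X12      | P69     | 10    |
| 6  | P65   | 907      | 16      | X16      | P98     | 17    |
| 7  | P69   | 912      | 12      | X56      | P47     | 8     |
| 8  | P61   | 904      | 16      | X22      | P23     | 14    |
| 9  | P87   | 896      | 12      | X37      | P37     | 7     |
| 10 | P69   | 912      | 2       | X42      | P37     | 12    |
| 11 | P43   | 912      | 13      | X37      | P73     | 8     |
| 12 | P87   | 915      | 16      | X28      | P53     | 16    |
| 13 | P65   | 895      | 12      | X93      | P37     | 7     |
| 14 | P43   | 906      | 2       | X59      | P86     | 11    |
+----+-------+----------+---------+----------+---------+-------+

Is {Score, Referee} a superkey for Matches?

Yes

All 14 rows have distinct {Score, Referee} values, so {Score, Referee} → (all attributes) holds and {Score, Referee} is a superkey.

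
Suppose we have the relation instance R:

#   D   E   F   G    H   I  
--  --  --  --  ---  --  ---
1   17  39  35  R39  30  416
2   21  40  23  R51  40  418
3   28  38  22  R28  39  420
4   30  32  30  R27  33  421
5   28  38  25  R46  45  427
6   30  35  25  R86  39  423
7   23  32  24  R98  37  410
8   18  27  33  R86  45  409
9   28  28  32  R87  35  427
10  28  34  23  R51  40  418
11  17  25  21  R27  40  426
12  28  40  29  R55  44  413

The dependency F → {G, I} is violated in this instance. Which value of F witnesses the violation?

F=35: row 1 → {G,I} = (R39, 416) ✓
F=23: rows 2, 10 → {G,I} = (R51, 418), (R51, 418) ✓
F=22: row 3 → {G,I} = (R28, 420) ✓
F=30: row 4 → {G,I} = (R27, 421) ✓
F=25: rows 5, 6 → {G,I} takes values {(R46, 427), (R86, 423)} — violation
F=24: row 7 → {G,I} = (R98, 410) ✓
F=33: row 8 → {G,I} = (R86, 409) ✓
F=32: row 9 → {G,I} = (R87, 427) ✓
F=21: row 11 → {G,I} = (R27, 426) ✓
F=29: row 12 → {G,I} = (R55, 413) ✓
The only F value with inconsistent RHS is F=25.

25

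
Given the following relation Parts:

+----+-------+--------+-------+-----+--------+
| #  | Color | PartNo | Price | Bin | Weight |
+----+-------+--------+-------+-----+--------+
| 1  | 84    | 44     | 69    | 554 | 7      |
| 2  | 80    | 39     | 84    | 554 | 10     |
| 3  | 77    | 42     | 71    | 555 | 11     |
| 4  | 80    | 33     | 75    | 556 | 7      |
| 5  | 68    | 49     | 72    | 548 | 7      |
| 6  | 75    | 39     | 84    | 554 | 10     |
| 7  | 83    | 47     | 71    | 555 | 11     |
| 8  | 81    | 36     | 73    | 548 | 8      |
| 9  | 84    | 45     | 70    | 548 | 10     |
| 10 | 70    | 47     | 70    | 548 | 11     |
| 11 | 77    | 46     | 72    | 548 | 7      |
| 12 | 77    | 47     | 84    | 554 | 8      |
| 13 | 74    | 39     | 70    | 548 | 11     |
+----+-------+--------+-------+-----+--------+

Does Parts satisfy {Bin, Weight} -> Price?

(Bin=554, Weight=7): row 1 → Price = 69 ✓
(Bin=554, Weight=10): rows 2, 6 → Price = 84, 84 ✓
(Bin=555, Weight=11): rows 3, 7 → Price = 71, 71 ✓
(Bin=556, Weight=7): row 4 → Price = 75 ✓
(Bin=548, Weight=7): rows 5, 11 → Price = 72, 72 ✓
(Bin=548, Weight=8): row 8 → Price = 73 ✓
(Bin=548, Weight=10): row 9 → Price = 70 ✓
(Bin=548, Weight=11): rows 10, 13 → Price = 70, 70 ✓
(Bin=554, Weight=8): row 12 → Price = 84 ✓
Every {Bin, Weight} value is associated with a single Price value, so {Bin, Weight} -> Price holds.

Yes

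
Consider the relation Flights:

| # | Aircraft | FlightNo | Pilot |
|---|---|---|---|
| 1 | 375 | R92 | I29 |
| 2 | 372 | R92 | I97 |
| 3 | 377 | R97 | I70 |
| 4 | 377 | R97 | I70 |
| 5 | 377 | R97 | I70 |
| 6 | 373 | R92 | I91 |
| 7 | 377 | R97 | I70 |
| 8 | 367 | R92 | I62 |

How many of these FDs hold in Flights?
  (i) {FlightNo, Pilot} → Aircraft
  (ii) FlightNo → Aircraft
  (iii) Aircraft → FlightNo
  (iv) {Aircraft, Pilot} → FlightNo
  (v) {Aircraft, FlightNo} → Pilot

4

(i) {FlightNo, Pilot} → Aircraft: every LHS value maps to a single RHS value — holds.
(ii) FlightNo → Aircraft: FlightNo=R92: rows 1, 2, 6, 8 → Aircraft takes values {375, 372, 373, 367} — violation — fails.
(iii) Aircraft → FlightNo: every LHS value maps to a single RHS value — holds.
(iv) {Aircraft, Pilot} → FlightNo: every LHS value maps to a single RHS value — holds.
(v) {Aircraft, FlightNo} → Pilot: every LHS value maps to a single RHS value — holds.
4 of the 5 dependencies hold.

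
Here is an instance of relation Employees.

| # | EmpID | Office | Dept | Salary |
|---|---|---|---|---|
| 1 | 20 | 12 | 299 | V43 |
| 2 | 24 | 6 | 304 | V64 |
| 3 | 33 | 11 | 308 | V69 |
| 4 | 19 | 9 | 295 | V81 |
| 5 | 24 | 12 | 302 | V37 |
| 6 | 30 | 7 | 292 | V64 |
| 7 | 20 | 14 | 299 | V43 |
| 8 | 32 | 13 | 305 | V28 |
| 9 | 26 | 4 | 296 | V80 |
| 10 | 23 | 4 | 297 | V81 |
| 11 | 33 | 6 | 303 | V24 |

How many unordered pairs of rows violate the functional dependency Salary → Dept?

2

Salary=V43: all 2 rows agree on Dept — 0 pairs.
Salary=V64: violating pairs (2,6) — 1 pair.
Salary=V81: violating pairs (4,10) — 1 pair.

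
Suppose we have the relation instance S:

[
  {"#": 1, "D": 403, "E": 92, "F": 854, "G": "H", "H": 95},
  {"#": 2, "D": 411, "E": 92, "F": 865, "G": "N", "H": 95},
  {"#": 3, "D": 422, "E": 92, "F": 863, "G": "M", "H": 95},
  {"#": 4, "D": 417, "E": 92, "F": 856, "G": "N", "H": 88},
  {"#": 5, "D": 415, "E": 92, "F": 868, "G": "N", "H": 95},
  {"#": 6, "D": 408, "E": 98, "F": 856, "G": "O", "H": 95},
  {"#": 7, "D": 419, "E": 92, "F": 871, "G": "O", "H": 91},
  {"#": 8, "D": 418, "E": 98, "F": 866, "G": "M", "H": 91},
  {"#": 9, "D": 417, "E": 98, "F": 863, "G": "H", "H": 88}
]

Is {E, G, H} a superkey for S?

No

Rows 2 and 5 have the same {E, G, H} value (E=92, G=N, H=95) but are distinct tuples, so {E, G, H} does not determine every attribute — not a superkey.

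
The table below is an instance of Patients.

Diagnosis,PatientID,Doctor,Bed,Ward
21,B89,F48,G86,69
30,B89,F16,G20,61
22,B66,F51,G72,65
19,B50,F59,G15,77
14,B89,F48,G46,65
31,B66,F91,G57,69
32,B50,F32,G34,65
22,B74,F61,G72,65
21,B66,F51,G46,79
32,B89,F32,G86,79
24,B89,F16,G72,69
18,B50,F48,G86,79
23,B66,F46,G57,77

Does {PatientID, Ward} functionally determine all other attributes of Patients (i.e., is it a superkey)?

No

Two distinct rows share (PatientID=B89, Ward=69), so {PatientID, Ward} does not determine every attribute — not a superkey.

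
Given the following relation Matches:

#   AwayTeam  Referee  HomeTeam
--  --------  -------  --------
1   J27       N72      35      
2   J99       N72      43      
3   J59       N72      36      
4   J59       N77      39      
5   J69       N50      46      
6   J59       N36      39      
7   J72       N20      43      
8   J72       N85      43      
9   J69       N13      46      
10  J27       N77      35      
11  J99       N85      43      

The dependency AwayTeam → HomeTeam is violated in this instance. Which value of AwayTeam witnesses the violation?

AwayTeam=J27: rows 1, 10 → HomeTeam = 35, 35 ✓
AwayTeam=J99: rows 2, 11 → HomeTeam = 43, 43 ✓
AwayTeam=J59: rows 3, 4, 6 → HomeTeam takes values {36, 39} — violation
AwayTeam=J69: rows 5, 9 → HomeTeam = 46, 46 ✓
AwayTeam=J72: rows 7, 8 → HomeTeam = 43, 43 ✓
The only AwayTeam value with inconsistent HomeTeam is AwayTeam=J59.

J59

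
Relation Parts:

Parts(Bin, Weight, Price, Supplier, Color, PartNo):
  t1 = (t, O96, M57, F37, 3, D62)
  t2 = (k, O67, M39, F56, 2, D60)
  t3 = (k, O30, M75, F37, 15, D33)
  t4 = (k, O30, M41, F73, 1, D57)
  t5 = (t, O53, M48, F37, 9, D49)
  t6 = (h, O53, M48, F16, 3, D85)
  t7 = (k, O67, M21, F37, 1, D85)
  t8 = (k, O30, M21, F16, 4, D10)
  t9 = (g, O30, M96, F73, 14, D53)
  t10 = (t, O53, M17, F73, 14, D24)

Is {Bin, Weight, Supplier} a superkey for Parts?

All 10 rows have distinct {Bin, Weight, Supplier} values, so {Bin, Weight, Supplier} → (all attributes) holds and {Bin, Weight, Supplier} is a superkey.

Yes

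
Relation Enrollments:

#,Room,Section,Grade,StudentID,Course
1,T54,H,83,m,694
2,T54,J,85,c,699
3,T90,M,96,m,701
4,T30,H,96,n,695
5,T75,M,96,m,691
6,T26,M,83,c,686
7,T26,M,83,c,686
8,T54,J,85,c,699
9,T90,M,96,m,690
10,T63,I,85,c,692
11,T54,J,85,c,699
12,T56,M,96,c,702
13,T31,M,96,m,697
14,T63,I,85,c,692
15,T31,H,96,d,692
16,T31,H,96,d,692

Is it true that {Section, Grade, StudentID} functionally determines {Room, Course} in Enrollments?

No

(Section=H, Grade=83, StudentID=m): row 1 → {Room,Course} = (T54, 694) ✓
(Section=J, Grade=85, StudentID=c): rows 2, 8, 11 → {Room,Course} = (T54, 699), (T54, 699), (T54, 699) ✓
(Section=M, Grade=96, StudentID=m): rows 3, 5, 9, 13 → {Room,Course} takes values {(T90, 701), (T75, 691), (T90, 690), (T31, 697)} — violation
(Section=H, Grade=96, StudentID=n): row 4 → {Room,Course} = (T30, 695) ✓
(Section=M, Grade=83, StudentID=c): rows 6, 7 → {Room,Course} = (T26, 686), (T26, 686) ✓
(Section=I, Grade=85, StudentID=c): rows 10, 14 → {Room,Course} = (T63, 692), (T63, 692) ✓
(Section=M, Grade=96, StudentID=c): row 12 → {Room,Course} = (T56, 702) ✓
(Section=H, Grade=96, StudentID=d): rows 15, 16 → {Room,Course} = (T31, 692), (T31, 692) ✓
Two rows agree on {Section, Grade, StudentID} but differ on {Room, Course}, so {Section, Grade, StudentID} → {Room, Course} does not hold.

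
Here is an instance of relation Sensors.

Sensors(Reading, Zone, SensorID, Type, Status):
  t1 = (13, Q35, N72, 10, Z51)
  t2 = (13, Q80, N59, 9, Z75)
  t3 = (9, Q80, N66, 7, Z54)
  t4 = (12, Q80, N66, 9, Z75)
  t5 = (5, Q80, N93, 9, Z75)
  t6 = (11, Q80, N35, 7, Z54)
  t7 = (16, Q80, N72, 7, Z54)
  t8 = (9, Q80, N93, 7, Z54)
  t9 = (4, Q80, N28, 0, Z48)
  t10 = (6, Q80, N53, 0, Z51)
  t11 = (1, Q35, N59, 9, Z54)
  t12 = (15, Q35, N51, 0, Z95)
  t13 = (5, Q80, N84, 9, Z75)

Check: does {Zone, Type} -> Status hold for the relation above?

(Zone=Q35, Type=10): row 1 → Status = Z51 ✓
(Zone=Q80, Type=9): rows 2, 4, 5, 13 → Status = Z75, Z75, Z75, Z75 ✓
(Zone=Q80, Type=7): rows 3, 6, 7, 8 → Status = Z54, Z54, Z54, Z54 ✓
(Zone=Q80, Type=0): rows 9, 10 → Status takes values {Z48, Z51} — violation
(Zone=Q35, Type=9): row 11 → Status = Z54 ✓
(Zone=Q35, Type=0): row 12 → Status = Z95 ✓
Two rows agree on {Zone, Type} but differ on Status, so {Zone, Type} -> Status does not hold.

No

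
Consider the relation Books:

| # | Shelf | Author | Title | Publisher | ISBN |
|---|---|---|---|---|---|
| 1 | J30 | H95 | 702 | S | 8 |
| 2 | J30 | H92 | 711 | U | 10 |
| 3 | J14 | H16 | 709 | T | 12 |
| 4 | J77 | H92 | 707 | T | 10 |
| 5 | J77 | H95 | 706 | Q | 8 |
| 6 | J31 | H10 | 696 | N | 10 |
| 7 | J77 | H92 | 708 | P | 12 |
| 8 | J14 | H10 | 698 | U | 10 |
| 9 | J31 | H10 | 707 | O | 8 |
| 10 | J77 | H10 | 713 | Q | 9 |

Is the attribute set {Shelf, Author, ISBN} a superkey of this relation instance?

Yes

All 10 rows have distinct {Shelf, Author, ISBN} values, so {Shelf, Author, ISBN} → (all attributes) holds and {Shelf, Author, ISBN} is a superkey.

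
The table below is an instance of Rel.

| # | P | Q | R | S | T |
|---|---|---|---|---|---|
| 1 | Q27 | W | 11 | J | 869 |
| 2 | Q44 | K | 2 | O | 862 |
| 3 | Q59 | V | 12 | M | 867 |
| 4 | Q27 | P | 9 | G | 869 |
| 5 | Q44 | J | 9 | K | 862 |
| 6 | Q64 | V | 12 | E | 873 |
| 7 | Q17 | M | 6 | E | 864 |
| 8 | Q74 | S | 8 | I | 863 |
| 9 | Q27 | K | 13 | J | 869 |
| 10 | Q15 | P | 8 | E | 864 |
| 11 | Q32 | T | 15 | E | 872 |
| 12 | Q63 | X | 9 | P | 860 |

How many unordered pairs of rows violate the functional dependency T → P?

T=869: all 3 rows agree on P — 0 pairs.
T=862: all 2 rows agree on P — 0 pairs.
T=864: violating pairs (7,10) — 1 pair.

1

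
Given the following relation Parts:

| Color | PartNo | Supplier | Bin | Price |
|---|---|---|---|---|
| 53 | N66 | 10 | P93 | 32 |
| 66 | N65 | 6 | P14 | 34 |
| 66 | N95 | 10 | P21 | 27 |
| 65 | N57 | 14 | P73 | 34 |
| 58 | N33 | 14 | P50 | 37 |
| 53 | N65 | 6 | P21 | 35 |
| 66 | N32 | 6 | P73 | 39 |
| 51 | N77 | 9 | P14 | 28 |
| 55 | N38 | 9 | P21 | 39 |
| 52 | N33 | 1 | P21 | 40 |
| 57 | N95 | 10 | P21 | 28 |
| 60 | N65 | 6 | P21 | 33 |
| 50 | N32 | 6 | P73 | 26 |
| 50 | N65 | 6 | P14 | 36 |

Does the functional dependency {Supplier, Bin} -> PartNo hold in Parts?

(Supplier=10, Bin=P93): 1 row → PartNo = N66 ✓
(Supplier=6, Bin=P14): 2 rows → PartNo = N65, N65 ✓
(Supplier=10, Bin=P21): 2 rows → PartNo = N95, N95 ✓
(Supplier=14, Bin=P73): 1 row → PartNo = N57 ✓
(Supplier=14, Bin=P50): 1 row → PartNo = N33 ✓
(Supplier=6, Bin=P21): 2 rows → PartNo = N65, N65 ✓
(Supplier=6, Bin=P73): 2 rows → PartNo = N32, N32 ✓
(Supplier=9, Bin=P14): 1 row → PartNo = N77 ✓
(Supplier=9, Bin=P21): 1 row → PartNo = N38 ✓
(Supplier=1, Bin=P21): 1 row → PartNo = N33 ✓
Every {Supplier, Bin} value is associated with a single PartNo value, so {Supplier, Bin} -> PartNo holds.

Yes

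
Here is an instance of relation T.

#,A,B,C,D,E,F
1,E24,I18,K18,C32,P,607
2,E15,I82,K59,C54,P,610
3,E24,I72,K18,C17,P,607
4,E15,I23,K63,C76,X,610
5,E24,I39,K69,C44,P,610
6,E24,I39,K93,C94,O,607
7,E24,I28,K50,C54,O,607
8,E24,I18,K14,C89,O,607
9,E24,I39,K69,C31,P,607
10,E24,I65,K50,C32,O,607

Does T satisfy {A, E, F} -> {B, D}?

No

(A=E24, E=P, F=607): rows 1, 3, 9 → {B,D} takes values {(I18, C32), (I72, C17), (I39, C31)} — violation
(A=E15, E=P, F=610): row 2 → {B,D} = (I82, C54) ✓
(A=E15, E=X, F=610): row 4 → {B,D} = (I23, C76) ✓
(A=E24, E=P, F=610): row 5 → {B,D} = (I39, C44) ✓
(A=E24, E=O, F=607): rows 6, 7, 8, 10 → {B,D} takes values {(I39, C94), (I28, C54), (I18, C89), (I65, C32)} — violation
Two rows agree on {A, E, F} but differ on {B, D}, so {A, E, F} -> {B, D} does not hold.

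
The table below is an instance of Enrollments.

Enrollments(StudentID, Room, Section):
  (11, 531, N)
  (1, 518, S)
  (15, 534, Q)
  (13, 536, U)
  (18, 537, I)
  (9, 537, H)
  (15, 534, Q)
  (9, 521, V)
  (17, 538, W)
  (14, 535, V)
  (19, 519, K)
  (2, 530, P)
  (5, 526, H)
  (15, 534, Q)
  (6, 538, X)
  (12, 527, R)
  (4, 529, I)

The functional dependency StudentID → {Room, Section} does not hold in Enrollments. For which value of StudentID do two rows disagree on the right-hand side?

9

StudentID=11: 1 row → {Room,Section} = (531, N) ✓
StudentID=1: 1 row → {Room,Section} = (518, S) ✓
StudentID=15: 3 rows → {Room,Section} = (534, Q), (534, Q), (534, Q) ✓
StudentID=13: 1 row → {Room,Section} = (536, U) ✓
StudentID=18: 1 row → {Room,Section} = (537, I) ✓
StudentID=9: 2 rows → {Room,Section} takes values {(537, H), (521, V)} — violation
StudentID=17: 1 row → {Room,Section} = (538, W) ✓
StudentID=14: 1 row → {Room,Section} = (535, V) ✓
StudentID=19: 1 row → {Room,Section} = (519, K) ✓
StudentID=2: 1 row → {Room,Section} = (530, P) ✓
StudentID=5: 1 row → {Room,Section} = (526, H) ✓
StudentID=6: 1 row → {Room,Section} = (538, X) ✓
StudentID=12: 1 row → {Room,Section} = (527, R) ✓
StudentID=4: 1 row → {Room,Section} = (529, I) ✓
The only StudentID value with inconsistent RHS is StudentID=9.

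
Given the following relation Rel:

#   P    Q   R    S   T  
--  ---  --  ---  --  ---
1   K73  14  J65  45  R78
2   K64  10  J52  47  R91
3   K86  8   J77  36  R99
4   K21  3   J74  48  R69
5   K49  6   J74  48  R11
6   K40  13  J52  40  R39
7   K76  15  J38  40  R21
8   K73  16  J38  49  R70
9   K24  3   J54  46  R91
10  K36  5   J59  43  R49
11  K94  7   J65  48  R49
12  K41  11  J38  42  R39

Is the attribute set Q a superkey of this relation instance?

Rows 4 and 9 have the same Q value Q=3 but are distinct tuples, so Q does not determine every attribute — not a superkey.

No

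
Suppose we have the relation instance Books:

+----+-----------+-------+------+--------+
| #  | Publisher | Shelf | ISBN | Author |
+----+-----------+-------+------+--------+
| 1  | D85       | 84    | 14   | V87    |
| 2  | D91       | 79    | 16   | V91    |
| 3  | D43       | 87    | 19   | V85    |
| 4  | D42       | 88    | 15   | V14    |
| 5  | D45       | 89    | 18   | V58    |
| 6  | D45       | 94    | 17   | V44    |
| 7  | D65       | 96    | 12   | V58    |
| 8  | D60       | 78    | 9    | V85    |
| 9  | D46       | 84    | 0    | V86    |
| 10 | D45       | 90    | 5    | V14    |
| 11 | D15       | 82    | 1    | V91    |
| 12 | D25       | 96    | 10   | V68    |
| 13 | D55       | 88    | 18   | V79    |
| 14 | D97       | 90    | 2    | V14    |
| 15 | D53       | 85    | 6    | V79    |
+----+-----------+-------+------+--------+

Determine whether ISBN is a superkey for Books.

No

Rows 5 and 13 have the same ISBN value ISBN=18 but are distinct tuples, so ISBN does not determine every attribute — not a superkey.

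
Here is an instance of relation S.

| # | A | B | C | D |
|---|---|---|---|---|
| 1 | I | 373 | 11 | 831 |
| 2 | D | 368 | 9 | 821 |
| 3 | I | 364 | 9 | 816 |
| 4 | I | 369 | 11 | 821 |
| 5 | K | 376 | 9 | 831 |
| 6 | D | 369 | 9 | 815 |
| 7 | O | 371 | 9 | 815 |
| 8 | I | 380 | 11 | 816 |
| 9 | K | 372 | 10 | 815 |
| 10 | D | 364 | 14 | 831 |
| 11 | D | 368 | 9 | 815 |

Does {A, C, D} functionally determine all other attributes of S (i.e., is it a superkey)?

No

Rows 6 and 11 have the same {A, C, D} value (A=D, C=9, D=815) but are distinct tuples, so {A, C, D} does not determine every attribute — not a superkey.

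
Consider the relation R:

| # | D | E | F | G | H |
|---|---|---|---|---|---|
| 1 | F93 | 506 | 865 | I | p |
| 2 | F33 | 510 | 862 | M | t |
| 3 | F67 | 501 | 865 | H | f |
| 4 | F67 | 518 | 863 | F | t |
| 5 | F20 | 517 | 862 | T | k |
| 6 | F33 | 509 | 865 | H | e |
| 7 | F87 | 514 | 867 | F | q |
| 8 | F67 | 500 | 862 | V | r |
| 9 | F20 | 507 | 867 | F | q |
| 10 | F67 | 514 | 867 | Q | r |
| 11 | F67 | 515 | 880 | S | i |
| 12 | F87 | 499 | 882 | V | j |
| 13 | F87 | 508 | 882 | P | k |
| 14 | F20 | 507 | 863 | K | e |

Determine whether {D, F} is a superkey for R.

Rows 12 and 13 have the same {D, F} value (D=F87, F=882) but are distinct tuples, so {D, F} does not determine every attribute — not a superkey.

No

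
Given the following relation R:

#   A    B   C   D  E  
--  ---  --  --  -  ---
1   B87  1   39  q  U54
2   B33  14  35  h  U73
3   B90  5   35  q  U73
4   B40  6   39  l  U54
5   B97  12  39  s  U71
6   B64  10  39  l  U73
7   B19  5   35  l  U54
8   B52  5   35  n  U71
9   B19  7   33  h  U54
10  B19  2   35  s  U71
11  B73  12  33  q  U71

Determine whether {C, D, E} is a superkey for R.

Yes

All 11 rows have distinct {C, D, E} values, so {C, D, E} → (all attributes) holds and {C, D, E} is a superkey.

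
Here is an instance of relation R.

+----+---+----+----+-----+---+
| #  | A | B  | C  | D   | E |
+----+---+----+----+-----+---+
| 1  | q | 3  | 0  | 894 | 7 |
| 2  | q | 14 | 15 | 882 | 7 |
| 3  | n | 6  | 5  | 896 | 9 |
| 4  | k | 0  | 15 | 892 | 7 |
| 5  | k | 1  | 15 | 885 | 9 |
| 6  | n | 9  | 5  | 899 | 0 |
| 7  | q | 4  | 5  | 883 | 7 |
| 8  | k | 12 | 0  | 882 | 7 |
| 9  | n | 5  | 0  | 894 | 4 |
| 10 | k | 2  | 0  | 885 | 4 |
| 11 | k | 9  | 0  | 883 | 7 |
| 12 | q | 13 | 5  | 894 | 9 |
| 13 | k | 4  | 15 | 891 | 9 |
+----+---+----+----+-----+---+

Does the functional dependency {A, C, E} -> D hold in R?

(A=q, C=0, E=7): row 1 → D = 894 ✓
(A=q, C=15, E=7): row 2 → D = 882 ✓
(A=n, C=5, E=9): row 3 → D = 896 ✓
(A=k, C=15, E=7): row 4 → D = 892 ✓
(A=k, C=15, E=9): rows 5, 13 → D takes values {885, 891} — violation
(A=n, C=5, E=0): row 6 → D = 899 ✓
(A=q, C=5, E=7): row 7 → D = 883 ✓
(A=k, C=0, E=7): rows 8, 11 → D takes values {882, 883} — violation
(A=n, C=0, E=4): row 9 → D = 894 ✓
(A=k, C=0, E=4): row 10 → D = 885 ✓
(A=q, C=5, E=9): row 12 → D = 894 ✓
Two rows agree on {A, C, E} but differ on D, so {A, C, E} -> D does not hold.

No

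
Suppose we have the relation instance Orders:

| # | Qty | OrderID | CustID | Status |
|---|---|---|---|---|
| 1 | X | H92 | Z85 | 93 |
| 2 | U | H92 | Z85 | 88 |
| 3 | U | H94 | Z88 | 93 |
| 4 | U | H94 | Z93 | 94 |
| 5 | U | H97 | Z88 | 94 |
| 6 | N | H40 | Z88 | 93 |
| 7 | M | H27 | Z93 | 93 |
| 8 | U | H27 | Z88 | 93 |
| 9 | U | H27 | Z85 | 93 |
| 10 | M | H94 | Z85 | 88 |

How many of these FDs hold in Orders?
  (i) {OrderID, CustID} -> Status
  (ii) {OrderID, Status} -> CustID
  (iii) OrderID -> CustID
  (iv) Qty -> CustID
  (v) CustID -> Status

0

(i) {OrderID, CustID} -> Status: (OrderID=H92, CustID=Z85): rows 1, 2 → Status takes values {93, 88} — violation — fails.
(ii) {OrderID, Status} -> CustID: (OrderID=H27, Status=93): rows 7, 8, 9 → CustID takes values {Z93, Z88, Z85} — violation — fails.
(iii) OrderID -> CustID: OrderID=H94: rows 3, 4, 10 → CustID takes values {Z88, Z93, Z85} — violation; OrderID=H27: rows 7, 8, 9 → CustID takes values {Z93, Z88, Z85} — violation — fails.
(iv) Qty -> CustID: Qty=U: rows 2, 3, 4, 5, 8, 9 → CustID takes values {Z85, Z88, Z93} — violation; Qty=M: rows 7, 10 → CustID takes values {Z93, Z85} — violation — fails.
(v) CustID -> Status: CustID=Z85: rows 1, 2, 9, 10 → Status takes values {93, 88} — violation; CustID=Z88: rows 3, 5, 6, 8 → Status takes values {93, 94} — violation; CustID=Z93: rows 4, 7 → Status takes values {94, 93} — violation — fails.
None of the 5 dependencies hold.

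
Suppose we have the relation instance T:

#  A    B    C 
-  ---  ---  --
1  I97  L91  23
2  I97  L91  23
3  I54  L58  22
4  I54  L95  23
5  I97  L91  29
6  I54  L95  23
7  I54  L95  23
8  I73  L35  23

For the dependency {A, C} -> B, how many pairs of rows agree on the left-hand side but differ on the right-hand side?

0

(A=I97, C=23): all 2 rows agree on B — 0 pairs.
(A=I54, C=23): all 3 rows agree on B — 0 pairs.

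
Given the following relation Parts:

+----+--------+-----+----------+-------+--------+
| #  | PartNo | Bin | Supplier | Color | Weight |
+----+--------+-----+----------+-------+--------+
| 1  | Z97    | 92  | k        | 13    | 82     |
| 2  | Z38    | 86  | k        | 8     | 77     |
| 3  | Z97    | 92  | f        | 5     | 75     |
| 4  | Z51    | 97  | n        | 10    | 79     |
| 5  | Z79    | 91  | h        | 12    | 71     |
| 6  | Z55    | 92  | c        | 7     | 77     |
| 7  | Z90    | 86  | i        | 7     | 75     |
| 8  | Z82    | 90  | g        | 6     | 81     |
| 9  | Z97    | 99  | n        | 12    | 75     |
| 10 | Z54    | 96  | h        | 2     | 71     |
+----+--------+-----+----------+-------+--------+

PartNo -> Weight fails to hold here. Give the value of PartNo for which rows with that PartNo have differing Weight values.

Z97

PartNo=Z97: rows 1, 3, 9 → Weight takes values {82, 75} — violation
PartNo=Z38: row 2 → Weight = 77 ✓
PartNo=Z51: row 4 → Weight = 79 ✓
PartNo=Z79: row 5 → Weight = 71 ✓
PartNo=Z55: row 6 → Weight = 77 ✓
PartNo=Z90: row 7 → Weight = 75 ✓
PartNo=Z82: row 8 → Weight = 81 ✓
PartNo=Z54: row 10 → Weight = 71 ✓
The only PartNo value with inconsistent Weight is PartNo=Z97.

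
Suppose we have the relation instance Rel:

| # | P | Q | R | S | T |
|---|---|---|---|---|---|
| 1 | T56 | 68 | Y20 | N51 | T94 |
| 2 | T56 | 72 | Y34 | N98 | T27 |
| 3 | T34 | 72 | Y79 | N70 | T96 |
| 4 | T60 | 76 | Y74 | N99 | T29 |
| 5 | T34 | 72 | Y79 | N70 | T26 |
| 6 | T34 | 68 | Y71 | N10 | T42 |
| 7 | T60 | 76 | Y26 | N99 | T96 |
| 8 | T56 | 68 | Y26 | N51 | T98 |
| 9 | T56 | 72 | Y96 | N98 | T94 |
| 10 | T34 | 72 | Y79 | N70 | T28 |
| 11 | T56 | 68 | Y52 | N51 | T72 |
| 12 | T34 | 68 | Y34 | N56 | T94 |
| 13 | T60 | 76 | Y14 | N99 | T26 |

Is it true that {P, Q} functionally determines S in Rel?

No

(P=T56, Q=68): rows 1, 8, 11 → S = N51, N51, N51 ✓
(P=T56, Q=72): rows 2, 9 → S = N98, N98 ✓
(P=T34, Q=72): rows 3, 5, 10 → S = N70, N70, N70 ✓
(P=T60, Q=76): rows 4, 7, 13 → S = N99, N99, N99 ✓
(P=T34, Q=68): rows 6, 12 → S takes values {N10, N56} — violation
Two rows agree on {P, Q} but differ on S, so {P, Q} -> S does not hold.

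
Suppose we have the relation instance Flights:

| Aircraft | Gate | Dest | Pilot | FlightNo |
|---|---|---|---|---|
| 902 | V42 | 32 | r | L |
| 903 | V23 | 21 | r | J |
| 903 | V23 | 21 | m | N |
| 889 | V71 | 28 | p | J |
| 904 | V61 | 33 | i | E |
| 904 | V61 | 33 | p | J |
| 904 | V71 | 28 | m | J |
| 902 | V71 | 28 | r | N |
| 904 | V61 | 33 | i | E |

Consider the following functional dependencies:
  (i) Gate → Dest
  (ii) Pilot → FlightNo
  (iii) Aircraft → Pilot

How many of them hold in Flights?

1

(i) Gate → Dest: every LHS value maps to a single RHS value — holds.
(ii) Pilot → FlightNo: Pilot=r: 3 rows → FlightNo takes values {L, J, N} — violation; Pilot=m: 2 rows → FlightNo takes values {N, J} — violation — fails.
(iii) Aircraft → Pilot: Aircraft=903: 2 rows → Pilot takes values {r, m} — violation; Aircraft=904: 4 rows → Pilot takes values {i, p, m} — violation — fails.
1 of the 3 dependencies holds.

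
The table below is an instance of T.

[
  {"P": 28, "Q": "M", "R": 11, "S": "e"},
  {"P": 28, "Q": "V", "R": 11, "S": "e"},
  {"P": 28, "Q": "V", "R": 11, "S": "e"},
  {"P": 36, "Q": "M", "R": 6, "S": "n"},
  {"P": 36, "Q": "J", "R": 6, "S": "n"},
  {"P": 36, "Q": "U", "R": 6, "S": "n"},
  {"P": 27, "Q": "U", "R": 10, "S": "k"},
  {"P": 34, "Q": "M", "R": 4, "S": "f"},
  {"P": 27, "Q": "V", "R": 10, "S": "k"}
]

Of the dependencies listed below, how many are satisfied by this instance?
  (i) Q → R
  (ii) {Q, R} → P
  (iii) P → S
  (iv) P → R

(i) Q → R: Q=M: 3 rows → R takes values {11, 6, 4} — violation; Q=V: 3 rows → R takes values {11, 10} — violation; Q=U: 2 rows → R takes values {6, 10} — violation — fails.
(ii) {Q, R} → P: every LHS value maps to a single RHS value — holds.
(iii) P → S: every LHS value maps to a single RHS value — holds.
(iv) P → R: every LHS value maps to a single RHS value — holds.
3 of the 4 dependencies hold.

3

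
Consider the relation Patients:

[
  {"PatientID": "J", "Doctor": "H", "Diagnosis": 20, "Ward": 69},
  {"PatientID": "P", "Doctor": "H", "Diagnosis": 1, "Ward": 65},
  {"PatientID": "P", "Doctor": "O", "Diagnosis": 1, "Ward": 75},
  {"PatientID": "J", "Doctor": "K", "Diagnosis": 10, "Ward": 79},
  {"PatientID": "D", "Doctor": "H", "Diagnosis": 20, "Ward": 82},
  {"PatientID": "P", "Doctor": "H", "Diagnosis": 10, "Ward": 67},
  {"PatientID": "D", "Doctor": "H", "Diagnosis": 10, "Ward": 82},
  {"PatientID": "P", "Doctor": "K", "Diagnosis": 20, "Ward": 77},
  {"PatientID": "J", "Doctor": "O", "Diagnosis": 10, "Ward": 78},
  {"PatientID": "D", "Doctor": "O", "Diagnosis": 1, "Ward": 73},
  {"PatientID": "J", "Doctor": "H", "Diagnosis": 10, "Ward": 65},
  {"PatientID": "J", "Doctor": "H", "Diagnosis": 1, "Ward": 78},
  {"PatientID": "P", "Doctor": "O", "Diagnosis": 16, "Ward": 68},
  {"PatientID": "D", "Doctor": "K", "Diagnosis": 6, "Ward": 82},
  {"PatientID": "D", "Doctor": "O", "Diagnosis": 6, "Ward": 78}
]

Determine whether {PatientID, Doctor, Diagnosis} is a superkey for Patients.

Yes

All 15 rows have distinct {PatientID, Doctor, Diagnosis} values, so {PatientID, Doctor, Diagnosis} → (all attributes) holds and {PatientID, Doctor, Diagnosis} is a superkey.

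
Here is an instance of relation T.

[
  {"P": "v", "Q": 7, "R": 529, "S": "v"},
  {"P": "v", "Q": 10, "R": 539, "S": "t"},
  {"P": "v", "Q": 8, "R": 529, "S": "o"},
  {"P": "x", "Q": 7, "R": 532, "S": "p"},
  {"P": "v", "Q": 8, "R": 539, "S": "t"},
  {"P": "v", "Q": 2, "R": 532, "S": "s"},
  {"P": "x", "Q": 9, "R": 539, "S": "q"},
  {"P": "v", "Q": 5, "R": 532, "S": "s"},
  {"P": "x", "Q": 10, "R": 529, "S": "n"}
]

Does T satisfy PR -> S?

(P=v, R=529): 2 rows → S takes values {v, o} — violation
(P=v, R=539): 2 rows → S = t, t ✓
(P=x, R=532): 1 row → S = p ✓
(P=v, R=532): 2 rows → S = s, s ✓
(P=x, R=539): 1 row → S = q ✓
(P=x, R=529): 1 row → S = n ✓
Two rows agree on PR but differ on S, so PR -> S does not hold.

No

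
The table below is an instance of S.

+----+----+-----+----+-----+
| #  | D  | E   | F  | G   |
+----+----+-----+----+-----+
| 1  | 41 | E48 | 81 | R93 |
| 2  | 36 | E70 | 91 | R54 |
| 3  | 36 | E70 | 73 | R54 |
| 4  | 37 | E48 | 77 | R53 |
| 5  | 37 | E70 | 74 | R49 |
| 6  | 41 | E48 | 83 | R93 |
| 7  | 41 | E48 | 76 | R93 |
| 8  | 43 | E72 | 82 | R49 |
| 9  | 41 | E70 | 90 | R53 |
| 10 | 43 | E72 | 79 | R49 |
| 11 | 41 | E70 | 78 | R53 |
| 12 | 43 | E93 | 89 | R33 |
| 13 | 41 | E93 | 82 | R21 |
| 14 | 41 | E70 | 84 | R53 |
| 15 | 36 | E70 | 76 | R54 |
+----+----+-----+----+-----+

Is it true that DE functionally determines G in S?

Yes

(D=41, E=E48): rows 1, 6, 7 → G = R93, R93, R93 ✓
(D=36, E=E70): rows 2, 3, 15 → G = R54, R54, R54 ✓
(D=37, E=E48): row 4 → G = R53 ✓
(D=37, E=E70): row 5 → G = R49 ✓
(D=43, E=E72): rows 8, 10 → G = R49, R49 ✓
(D=41, E=E70): rows 9, 11, 14 → G = R53, R53, R53 ✓
(D=43, E=E93): row 12 → G = R33 ✓
(D=41, E=E93): row 13 → G = R21 ✓
Every DE value is associated with a single G value, so DE → G holds.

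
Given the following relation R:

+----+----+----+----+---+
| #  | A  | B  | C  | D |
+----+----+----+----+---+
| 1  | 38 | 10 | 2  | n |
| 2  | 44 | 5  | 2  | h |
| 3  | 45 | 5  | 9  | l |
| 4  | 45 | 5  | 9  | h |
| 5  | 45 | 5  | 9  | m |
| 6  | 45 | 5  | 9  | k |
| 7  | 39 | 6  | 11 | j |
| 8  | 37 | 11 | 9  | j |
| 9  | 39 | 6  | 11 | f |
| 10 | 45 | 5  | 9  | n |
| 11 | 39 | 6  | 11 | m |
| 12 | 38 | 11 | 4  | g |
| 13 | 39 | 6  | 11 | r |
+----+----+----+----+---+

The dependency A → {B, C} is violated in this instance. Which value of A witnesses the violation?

A=38: rows 1, 12 → {B,C} takes values {(10, 2), (11, 4)} — violation
A=44: row 2 → {B,C} = (5, 2) ✓
A=45: rows 3, 4, 5, 6, 10 → {B,C} = (5, 9), (5, 9), (5, 9), (5, 9), (5, 9) ✓
A=39: rows 7, 9, 11, 13 → {B,C} = (6, 11), (6, 11), (6, 11), (6, 11) ✓
A=37: row 8 → {B,C} = (11, 9) ✓
The only A value with inconsistent RHS is A=38.

38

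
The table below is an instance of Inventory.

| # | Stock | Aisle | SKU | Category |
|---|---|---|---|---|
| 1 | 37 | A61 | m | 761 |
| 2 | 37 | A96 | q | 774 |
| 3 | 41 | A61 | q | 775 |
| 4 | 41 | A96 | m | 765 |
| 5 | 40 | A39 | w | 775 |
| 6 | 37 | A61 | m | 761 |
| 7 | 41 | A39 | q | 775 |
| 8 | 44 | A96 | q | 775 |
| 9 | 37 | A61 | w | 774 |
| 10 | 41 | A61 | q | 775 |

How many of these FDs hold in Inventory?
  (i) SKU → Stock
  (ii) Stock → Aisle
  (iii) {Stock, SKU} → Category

(i) SKU → Stock: SKU=m: rows 1, 4, 6 → Stock takes values {37, 41} — violation; SKU=q: rows 2, 3, 7, 8, 10 → Stock takes values {37, 41, 44} — violation; SKU=w: rows 5, 9 → Stock takes values {40, 37} — violation — fails.
(ii) Stock → Aisle: Stock=37: rows 1, 2, 6, 9 → Aisle takes values {A61, A96} — violation; Stock=41: rows 3, 4, 7, 10 → Aisle takes values {A61, A96, A39} — violation — fails.
(iii) {Stock, SKU} → Category: every LHS value maps to a single RHS value — holds.
1 of the 3 dependencies holds.

1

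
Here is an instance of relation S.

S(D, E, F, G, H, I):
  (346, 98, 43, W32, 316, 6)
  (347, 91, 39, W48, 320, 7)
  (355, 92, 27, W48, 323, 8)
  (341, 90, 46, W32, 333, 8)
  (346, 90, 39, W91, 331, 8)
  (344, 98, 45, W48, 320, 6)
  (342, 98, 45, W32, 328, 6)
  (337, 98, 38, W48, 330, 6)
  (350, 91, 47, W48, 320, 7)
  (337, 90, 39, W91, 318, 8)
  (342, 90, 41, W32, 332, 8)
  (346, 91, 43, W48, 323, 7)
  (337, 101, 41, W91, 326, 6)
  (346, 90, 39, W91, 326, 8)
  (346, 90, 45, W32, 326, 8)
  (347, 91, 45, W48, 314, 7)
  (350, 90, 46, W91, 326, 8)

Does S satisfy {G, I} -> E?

Yes

(G=W32, I=6): 2 rows → E = 98, 98 ✓
(G=W48, I=7): 4 rows → E = 91, 91, 91, 91 ✓
(G=W48, I=8): 1 row → E = 92 ✓
(G=W32, I=8): 3 rows → E = 90, 90, 90 ✓
(G=W91, I=8): 4 rows → E = 90, 90, 90, 90 ✓
(G=W48, I=6): 2 rows → E = 98, 98 ✓
(G=W91, I=6): 1 row → E = 101 ✓
Every {G, I} value is associated with a single E value, so {G, I} -> E holds.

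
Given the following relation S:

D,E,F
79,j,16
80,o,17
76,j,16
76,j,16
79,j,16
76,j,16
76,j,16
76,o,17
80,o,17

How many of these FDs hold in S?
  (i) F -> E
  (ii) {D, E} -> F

(i) F -> E: every LHS value maps to a single RHS value — holds.
(ii) {D, E} -> F: every LHS value maps to a single RHS value — holds.
2 of the 2 dependencies hold.

2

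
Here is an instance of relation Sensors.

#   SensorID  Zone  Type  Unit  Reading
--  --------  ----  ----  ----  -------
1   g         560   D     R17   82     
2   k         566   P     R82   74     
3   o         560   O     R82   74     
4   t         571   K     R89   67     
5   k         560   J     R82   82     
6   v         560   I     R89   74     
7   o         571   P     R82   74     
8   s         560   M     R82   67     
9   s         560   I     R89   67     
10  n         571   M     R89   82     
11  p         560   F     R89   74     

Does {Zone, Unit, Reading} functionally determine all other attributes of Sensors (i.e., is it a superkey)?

Rows 6 and 11 have the same {Zone, Unit, Reading} value (Zone=560, Unit=R89, Reading=74) but are distinct tuples, so {Zone, Unit, Reading} does not determine every attribute — not a superkey.

No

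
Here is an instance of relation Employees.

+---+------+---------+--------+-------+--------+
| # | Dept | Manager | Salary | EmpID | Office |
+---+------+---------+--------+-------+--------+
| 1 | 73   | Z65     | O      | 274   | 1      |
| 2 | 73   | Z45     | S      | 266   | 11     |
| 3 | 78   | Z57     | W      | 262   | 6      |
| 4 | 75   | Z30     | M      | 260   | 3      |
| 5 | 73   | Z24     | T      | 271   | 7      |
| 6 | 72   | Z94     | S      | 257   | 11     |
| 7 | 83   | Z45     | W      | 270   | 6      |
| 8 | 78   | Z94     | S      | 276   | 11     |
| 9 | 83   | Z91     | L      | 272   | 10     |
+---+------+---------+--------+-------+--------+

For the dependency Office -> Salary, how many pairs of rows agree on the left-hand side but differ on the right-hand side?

0

Office=11: all 3 rows agree on Salary — 0 pairs.
Office=6: all 2 rows agree on Salary — 0 pairs.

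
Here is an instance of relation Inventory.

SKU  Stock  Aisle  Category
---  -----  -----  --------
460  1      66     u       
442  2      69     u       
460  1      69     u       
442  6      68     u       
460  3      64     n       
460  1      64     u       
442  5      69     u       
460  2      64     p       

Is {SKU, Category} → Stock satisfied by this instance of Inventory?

No

(SKU=460, Category=u): 3 rows → Stock = 1, 1, 1 ✓
(SKU=442, Category=u): 3 rows → Stock takes values {2, 6, 5} — violation
(SKU=460, Category=n): 1 row → Stock = 3 ✓
(SKU=460, Category=p): 1 row → Stock = 2 ✓
Two rows agree on {SKU, Category} but differ on Stock, so {SKU, Category} → Stock does not hold.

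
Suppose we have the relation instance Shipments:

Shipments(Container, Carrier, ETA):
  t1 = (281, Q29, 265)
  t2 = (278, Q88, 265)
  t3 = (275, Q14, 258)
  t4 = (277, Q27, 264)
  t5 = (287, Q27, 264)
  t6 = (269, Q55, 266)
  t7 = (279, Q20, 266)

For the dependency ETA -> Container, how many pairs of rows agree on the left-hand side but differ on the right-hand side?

ETA=265: violating pairs (1,2) — 1 pair.
ETA=264: violating pairs (4,5) — 1 pair.
ETA=266: violating pairs (6,7) — 1 pair.

3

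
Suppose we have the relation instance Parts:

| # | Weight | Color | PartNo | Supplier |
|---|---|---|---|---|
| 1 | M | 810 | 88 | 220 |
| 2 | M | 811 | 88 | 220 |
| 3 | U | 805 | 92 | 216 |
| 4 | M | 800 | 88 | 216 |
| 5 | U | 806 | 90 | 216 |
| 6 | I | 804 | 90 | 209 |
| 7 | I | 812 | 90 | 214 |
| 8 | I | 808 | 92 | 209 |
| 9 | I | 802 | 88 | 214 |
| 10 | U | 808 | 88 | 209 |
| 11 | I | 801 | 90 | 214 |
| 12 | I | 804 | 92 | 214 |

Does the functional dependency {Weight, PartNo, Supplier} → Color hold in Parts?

No

(Weight=M, PartNo=88, Supplier=220): rows 1, 2 → Color takes values {810, 811} — violation
(Weight=U, PartNo=92, Supplier=216): row 3 → Color = 805 ✓
(Weight=M, PartNo=88, Supplier=216): row 4 → Color = 800 ✓
(Weight=U, PartNo=90, Supplier=216): row 5 → Color = 806 ✓
(Weight=I, PartNo=90, Supplier=209): row 6 → Color = 804 ✓
(Weight=I, PartNo=90, Supplier=214): rows 7, 11 → Color takes values {812, 801} — violation
(Weight=I, PartNo=92, Supplier=209): row 8 → Color = 808 ✓
(Weight=I, PartNo=88, Supplier=214): row 9 → Color = 802 ✓
(Weight=U, PartNo=88, Supplier=209): row 10 → Color = 808 ✓
(Weight=I, PartNo=92, Supplier=214): row 12 → Color = 804 ✓
Two rows agree on {Weight, PartNo, Supplier} but differ on Color, so {Weight, PartNo, Supplier} → Color does not hold.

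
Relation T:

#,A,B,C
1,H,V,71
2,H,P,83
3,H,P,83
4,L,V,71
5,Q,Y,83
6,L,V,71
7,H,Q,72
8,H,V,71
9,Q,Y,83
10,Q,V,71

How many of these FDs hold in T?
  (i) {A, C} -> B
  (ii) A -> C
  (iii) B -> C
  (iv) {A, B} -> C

(i) {A, C} -> B: every LHS value maps to a single RHS value — holds.
(ii) A -> C: A=H: rows 1, 2, 3, 7, 8 → C takes values {71, 83, 72} — violation; A=Q: rows 5, 9, 10 → C takes values {83, 71} — violation — fails.
(iii) B -> C: every LHS value maps to a single RHS value — holds.
(iv) {A, B} -> C: every LHS value maps to a single RHS value — holds.
3 of the 4 dependencies hold.

3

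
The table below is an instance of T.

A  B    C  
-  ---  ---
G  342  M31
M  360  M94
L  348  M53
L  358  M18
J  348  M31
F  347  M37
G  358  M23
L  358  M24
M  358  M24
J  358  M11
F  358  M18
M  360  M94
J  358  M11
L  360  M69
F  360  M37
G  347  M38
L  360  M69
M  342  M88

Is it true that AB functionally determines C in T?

No

(A=G, B=342): 1 row → C = M31 ✓
(A=M, B=360): 2 rows → C = M94, M94 ✓
(A=L, B=348): 1 row → C = M53 ✓
(A=L, B=358): 2 rows → C takes values {M18, M24} — violation
(A=J, B=348): 1 row → C = M31 ✓
(A=F, B=347): 1 row → C = M37 ✓
(A=G, B=358): 1 row → C = M23 ✓
(A=M, B=358): 1 row → C = M24 ✓
(A=J, B=358): 2 rows → C = M11, M11 ✓
(A=F, B=358): 1 row → C = M18 ✓
(A=L, B=360): 2 rows → C = M69, M69 ✓
(A=F, B=360): 1 row → C = M37 ✓
(A=G, B=347): 1 row → C = M38 ✓
(A=M, B=342): 1 row → C = M88 ✓
Two rows agree on AB but differ on C, so AB -> C does not hold.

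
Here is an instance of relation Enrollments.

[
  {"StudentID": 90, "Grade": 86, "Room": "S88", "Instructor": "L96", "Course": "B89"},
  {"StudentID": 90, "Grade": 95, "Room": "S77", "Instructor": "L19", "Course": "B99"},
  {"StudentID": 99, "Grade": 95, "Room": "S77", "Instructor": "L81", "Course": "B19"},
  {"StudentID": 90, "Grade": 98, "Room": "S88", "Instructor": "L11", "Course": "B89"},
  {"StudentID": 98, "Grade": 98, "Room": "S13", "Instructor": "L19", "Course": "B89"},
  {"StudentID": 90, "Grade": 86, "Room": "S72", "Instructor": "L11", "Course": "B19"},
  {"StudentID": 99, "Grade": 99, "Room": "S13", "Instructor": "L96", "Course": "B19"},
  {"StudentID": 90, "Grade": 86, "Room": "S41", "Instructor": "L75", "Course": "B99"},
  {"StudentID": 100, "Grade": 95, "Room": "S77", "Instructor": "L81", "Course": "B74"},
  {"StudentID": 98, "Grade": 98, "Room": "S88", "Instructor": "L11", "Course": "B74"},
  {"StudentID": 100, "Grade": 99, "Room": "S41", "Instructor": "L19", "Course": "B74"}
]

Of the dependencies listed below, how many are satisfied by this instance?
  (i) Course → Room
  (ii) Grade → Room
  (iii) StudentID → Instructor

(i) Course → Room: Course=B89: 3 rows → Room takes values {S88, S13} — violation; Course=B99: 2 rows → Room takes values {S77, S41} — violation; Course=B19: 3 rows → Room takes values {S77, S72, S13} — violation; Course=B74: 3 rows → Room takes values {S77, S88, S41} — violation — fails.
(ii) Grade → Room: Grade=86: 3 rows → Room takes values {S88, S72, S41} — violation; Grade=98: 3 rows → Room takes values {S88, S13} — violation; Grade=99: 2 rows → Room takes values {S13, S41} — violation — fails.
(iii) StudentID → Instructor: StudentID=90: 5 rows → Instructor takes values {L96, L19, L11, L75} — violation; StudentID=99: 2 rows → Instructor takes values {L81, L96} — violation; StudentID=98: 2 rows → Instructor takes values {L19, L11} — violation; StudentID=100: 2 rows → Instructor takes values {L81, L19} — violation — fails.
None of the 3 dependencies hold.

0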